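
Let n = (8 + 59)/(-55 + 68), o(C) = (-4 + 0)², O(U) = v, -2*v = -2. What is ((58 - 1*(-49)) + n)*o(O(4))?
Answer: 23328/13 ≈ 1794.5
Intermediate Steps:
v = 1 (v = -½*(-2) = 1)
O(U) = 1
o(C) = 16 (o(C) = (-4)² = 16)
n = 67/13 ≈ 5.1538
((58 - 1*(-49)) + n)*o(O(4)) = ((58 - 1*(-49)) + 67/13)*16 = ((58 + 49) + 67/13)*16 = (107 + 67/13)*16 = (1458/13)*16 = 23328/13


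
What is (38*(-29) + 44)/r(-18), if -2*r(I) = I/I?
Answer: 2116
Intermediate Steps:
r(I) = -½ (r(I) = -I/(2*I) = -½*1 = -½)
(38*(-29) + 44)/r(-18) = (38*(-29) + 44)/(-½) = (-1102 + 44)*(-2) = -1058*(-2) = 2116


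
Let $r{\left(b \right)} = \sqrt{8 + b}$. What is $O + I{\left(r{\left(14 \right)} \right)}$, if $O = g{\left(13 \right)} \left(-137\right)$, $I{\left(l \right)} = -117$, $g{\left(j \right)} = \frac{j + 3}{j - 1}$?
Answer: $- \frac{899}{3} \approx -299.67$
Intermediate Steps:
$g{\left(j \right)} = \frac{3 + j}{-1 + j}$
$O = - \frac{548}{3}$ ($O = \frac{3 + 13}{-1 + 13} \left(-137\right) = \frac{1}{12} \cdot 16 \left(-137\right) = \frac{4}{3} \left(-137\right) = - \frac{548}{3} \approx -182.67$)
$O + I{\left(r{\left(14 \right)} \right)} = - \frac{548}{3} - 117 = - \frac{899}{3}$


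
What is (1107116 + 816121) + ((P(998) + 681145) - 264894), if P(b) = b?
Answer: 2340486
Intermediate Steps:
(1107116 + 816121) + ((P(998) + 681145) - 264894) = (1107116 + 816121) + ((998 + 681145) - 264894) = 1923237 + (682143 - 264894) = 1923237 + 417249 = 2340486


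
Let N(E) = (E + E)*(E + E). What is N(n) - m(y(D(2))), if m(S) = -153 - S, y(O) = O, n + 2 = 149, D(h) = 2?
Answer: 86591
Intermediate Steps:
n = 147 (n = -2 + 149 = 147)
N(E) = 4*E² (N(E) = (2*E)*(2*E) = 4*E²)
N(n) - m(y(D(2))) = 4*147² - (-153 - 1*2) = 4*21609 - (-153 - 2) = 86436 - 1*(-155) = 86436 + 155 = 86591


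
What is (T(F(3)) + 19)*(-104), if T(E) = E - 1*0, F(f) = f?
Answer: -2288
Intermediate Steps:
T(E) = E (T(E) = E + 0 = E)
(T(F(3)) + 19)*(-104) = (3 + 19)*(-104) = 22*(-104) = -2288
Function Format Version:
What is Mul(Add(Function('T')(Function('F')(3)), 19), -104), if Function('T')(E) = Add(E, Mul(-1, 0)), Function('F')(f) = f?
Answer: -2288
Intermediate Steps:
Function('T')(E) = E (Function('T')(E) = Add(E, 0) = E)
Mul(Add(Function('T')(Function('F')(3)), 19), -104) = Mul(Add(3, 19), -104) = Mul(22, -104) = -2288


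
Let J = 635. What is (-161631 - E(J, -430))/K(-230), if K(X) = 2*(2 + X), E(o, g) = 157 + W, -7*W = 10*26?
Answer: 141532/399 ≈ 354.72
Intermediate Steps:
W = -260/7 (W = -10*26/7 = -1/7*260 = -260/7 ≈ -37.143)
E(o, g) = 839/7 (E(o, g) = 157 - 260/7 = 839/7)
K(X) = 4 + 2*X
(-161631 - E(J, -430))/K(-230) = (-161631 - 1*839/7)/(4 + 2*(-230)) = (-161631 - 839/7)/(4 - 460) = -1132256/7/(-456) = -1132256/7*(-1/456) = 141532/399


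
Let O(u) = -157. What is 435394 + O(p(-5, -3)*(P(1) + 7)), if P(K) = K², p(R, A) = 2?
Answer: 435237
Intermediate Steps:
435394 + O(p(-5, -3)*(P(1) + 7)) = 435394 - 157 = 435237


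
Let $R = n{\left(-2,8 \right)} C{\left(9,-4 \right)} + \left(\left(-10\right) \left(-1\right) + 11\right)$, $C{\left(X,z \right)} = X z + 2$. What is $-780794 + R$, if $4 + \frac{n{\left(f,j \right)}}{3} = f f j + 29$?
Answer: $-786587$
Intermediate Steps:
$n{\left(f,j \right)} = 75 + 3 j f^{2}$ ($n{\left(f,j \right)} = -12 + 3 \left(f f j + 29\right) = -12 + 3 \left(f^{2} j + 29\right) = -12 + 3 \left(j f^{2} + 29\right) = -12 + 3 \left(29 + j f^{2}\right) = -12 + \left(87 + 3 j f^{2}\right) = 75 + 3 j f^{2}$)
$C{\left(X,z \right)} = 2 + X z$
$R = -5793$ ($R = \left(75 + 3 \cdot 8 \left(-2\right)^{2}\right) \left(2 + 9 \left(-4\right)\right) + \left(\left(-10\right) \left(-1\right) + 11\right) = \left(75 + 3 \cdot 8 \cdot 4\right) \left(2 - 36\right) + \left(10 + 11\right) = \left(75 + 96\right) \left(-34\right) + 21 = 171 \left(-34\right) + 21 = -5814 + 21 = -5793$)
$-780794 + R = -780794 - 5793 = -786587$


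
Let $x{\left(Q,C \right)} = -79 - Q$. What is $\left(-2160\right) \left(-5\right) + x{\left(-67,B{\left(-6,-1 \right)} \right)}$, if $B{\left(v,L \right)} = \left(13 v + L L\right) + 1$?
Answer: $10788$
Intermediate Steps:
$B{\left(v,L \right)} = 1 + L^{2} + 13 v$ ($B{\left(v,L \right)} = \left(13 v + L^{2}\right) + 1 = \left(L^{2} + 13 v\right) + 1 = 1 + L^{2} + 13 v$)
$\left(-2160\right) \left(-5\right) + x{\left(-67,B{\left(-6,-1 \right)} \right)} = \left(-2160\right) \left(-5\right) - 12 = 10800 + \left(-79 + 67\right) = 10800 - 12 = 10788$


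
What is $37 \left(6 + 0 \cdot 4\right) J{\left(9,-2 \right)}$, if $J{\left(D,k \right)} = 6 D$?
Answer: $11988$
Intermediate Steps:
$37 \left(6 + 0 \cdot 4\right) J{\left(9,-2 \right)} = 37 \left(6 + 0 \cdot 4\right) 6 \cdot 9 = 37 \left(6 + 0\right) 54 = 37 \cdot 6 \cdot 54 = 222 \cdot 54 = 11988$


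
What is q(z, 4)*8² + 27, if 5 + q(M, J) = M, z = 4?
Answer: -37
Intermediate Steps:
q(M, J) = -5 + M
q(z, 4)*8² + 27 = (-5 + 4)*8² + 27 = -1*64 + 27 = -64 + 27 = -37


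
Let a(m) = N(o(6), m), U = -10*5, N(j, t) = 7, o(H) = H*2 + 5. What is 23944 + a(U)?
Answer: 23951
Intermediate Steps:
o(H) = 5 + 2*H (o(H) = 2*H + 5 = 5 + 2*H)
U = -50
a(m) = 7
23944 + a(U) = 23944 + 7 = 23951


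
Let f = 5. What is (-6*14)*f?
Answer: -420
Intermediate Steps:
(-6*14)*f = -6*14*5 = -84*5 = -420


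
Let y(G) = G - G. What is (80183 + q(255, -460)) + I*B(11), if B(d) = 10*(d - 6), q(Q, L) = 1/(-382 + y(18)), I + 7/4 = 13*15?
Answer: 17160490/191 ≈ 89846.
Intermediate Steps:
y(G) = 0
I = 773/4 (I = -7/4 + 13*15 = -7/4 + 195 = 773/4 ≈ 193.25)
q(Q, L) = -1/382 (q(Q, L) = 1/(-382 + 0) = 1/(-382) = -1/382)
B(d) = -60 + 10*d (B(d) = 10*(-6 + d) = -60 + 10*d)
(80183 + q(255, -460)) + I*B(11) = (80183 - 1/382) + 773*(-60 + 10*11)/4 = 30629905/382 + 773*(-60 + 110)/4 = 30629905/382 + (773/4)*50 = 30629905/382 + 19325/2 = 17160490/191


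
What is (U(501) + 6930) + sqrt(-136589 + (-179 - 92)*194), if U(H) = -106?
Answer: 6824 + I*sqrt(189163) ≈ 6824.0 + 434.93*I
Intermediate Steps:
(U(501) + 6930) + sqrt(-136589 + (-179 - 92)*194) = (-106 + 6930) + sqrt(-136589 + (-179 - 92)*194) = 6824 + sqrt(-136589 - 271*194) = 6824 + sqrt(-136589 - 52574) = 6824 + sqrt(-189163) = 6824 + I*sqrt(189163)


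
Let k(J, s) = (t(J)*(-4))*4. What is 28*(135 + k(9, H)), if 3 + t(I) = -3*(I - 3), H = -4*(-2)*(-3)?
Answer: 13188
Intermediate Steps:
H = -24 (H = 8*(-3) = -24)
t(I) = 6 - 3*I (t(I) = -3 - 3*(I - 3) = -3 - 3*(-3 + I) = -3 + (9 - 3*I) = 6 - 3*I)
k(J, s) = -96 + 48*J (k(J, s) = ((6 - 3*J)*(-4))*4 = (-24 + 12*J)*4 = -96 + 48*J)
28*(135 + k(9, H)) = 28*(135 + (-96 + 48*9)) = 28*(135 + (-96 + 432)) = 28*(135 + 336) = 28*471 = 13188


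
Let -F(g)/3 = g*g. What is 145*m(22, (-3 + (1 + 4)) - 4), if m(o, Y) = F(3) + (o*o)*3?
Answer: 206625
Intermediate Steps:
F(g) = -3*g**2 (F(g) = -3*g*g = -3*g**2)
m(o, Y) = -27 + 3*o**2 (m(o, Y) = -3*3**2 + (o*o)*3 = -3*9 + o**2*3 = -27 + 3*o**2)
145*m(22, (-3 + (1 + 4)) - 4) = 145*(-27 + 3*22**2) = 145*(-27 + 3*484) = 145*(-27 + 1452) = 145*1425 = 206625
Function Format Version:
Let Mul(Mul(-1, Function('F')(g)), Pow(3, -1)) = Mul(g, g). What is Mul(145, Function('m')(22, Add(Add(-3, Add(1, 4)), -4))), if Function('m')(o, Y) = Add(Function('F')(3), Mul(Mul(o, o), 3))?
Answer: 206625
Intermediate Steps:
Function('F')(g) = Mul(-3, Pow(g, 2)) (Function('F')(g) = Mul(-3, Mul(g, g)) = Mul(-3, Pow(g, 2)))
Function('m')(o, Y) = Add(-27, Mul(3, Pow(o, 2))) (Function('m')(o, Y) = Add(Mul(-3, Pow(3, 2)), Mul(Mul(o, o), 3)) = Add(Mul(-3, 9), Mul(Pow(o, 2), 3)) = Add(-27, Mul(3, Pow(o, 2))))
Mul(145, Function('m')(22, Add(Add(-3, Add(1, 4)), -4))) = Mul(145, Add(-27, Mul(3, Pow(22, 2)))) = Mul(145, Add(-27, Mul(3, 484))) = Mul(145, Add(-27, 1452)) = Mul(145, 1425) = 206625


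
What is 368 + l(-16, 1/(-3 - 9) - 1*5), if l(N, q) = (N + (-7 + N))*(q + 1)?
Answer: 2109/4 ≈ 527.25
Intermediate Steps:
l(N, q) = (1 + q)*(-7 + 2*N) (l(N, q) = (-7 + 2*N)*(1 + q) = (1 + q)*(-7 + 2*N))
368 + l(-16, 1/(-3 - 9) - 1*5) = 368 + (-7 - 7*(1/(-3 - 9) - 1*5) + 2*(-16) + 2*(-16)*(1/(-3 - 9) - 1*5)) = 368 + (-7 - 7*(1/(-12) - 5) - 32 + 2*(-16)*(1/(-12) - 5)) = 368 + (-7 - 7*(-1/12 - 5) - 32 + 2*(-16)*(-1/12 - 5)) = 368 + (-7 - 7*(-61/12) - 32 + 2*(-16)*(-61/12)) = 368 + (-7 + 427/12 - 32 + 488/3) = 368 + 637/4 = 2109/4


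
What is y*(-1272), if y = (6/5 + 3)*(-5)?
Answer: 26712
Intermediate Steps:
y = -21 (y = (6*(⅕) + 3)*(-5) = (6/5 + 3)*(-5) = (21/5)*(-5) = -21)
y*(-1272) = -21*(-1272) = 26712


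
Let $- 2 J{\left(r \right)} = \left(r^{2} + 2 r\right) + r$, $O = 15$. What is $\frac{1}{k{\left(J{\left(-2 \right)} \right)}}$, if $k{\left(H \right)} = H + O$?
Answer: $\frac{1}{16} \approx 0.0625$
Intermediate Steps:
$J{\left(r \right)} = - \frac{3 r}{2} - \frac{r^{2}}{2}$ ($J{\left(r \right)} = - \frac{\left(r^{2} + 2 r\right) + r}{2} = - \frac{r^{2} + 3 r}{2} = - \frac{3 r}{2} - \frac{r^{2}}{2}$)
$k{\left(H \right)} = 15 + H$ ($k{\left(H \right)} = H + 15 = 15 + H$)
$\frac{1}{k{\left(J{\left(-2 \right)} \right)}} = \frac{1}{15 - - (3 - 2)} = \frac{1}{15 - \left(-1\right) 1} = \frac{1}{15 + 1} = \frac{1}{16}$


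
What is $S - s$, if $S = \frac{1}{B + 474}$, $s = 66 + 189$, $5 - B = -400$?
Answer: $- \frac{224144}{879} \approx -255.0$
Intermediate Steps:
$B = 405$ ($B = 5 - -400 = 5 + 400 = 405$)
$s = 255$
$S = \frac{1}{879}$ ($S = \frac{1}{405 + 474} = \frac{1}{879} \approx 0.0011377$)
$S - s = \frac{1}{879} - 255 = - \frac{224144}{879}$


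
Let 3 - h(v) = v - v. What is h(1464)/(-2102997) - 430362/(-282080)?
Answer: 150841524779/98868898960 ≈ 1.5257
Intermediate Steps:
h(v) = 3 (h(v) = 3 - (v - v) = 3 - 1*0 = 3 + 0 = 3)
h(1464)/(-2102997) - 430362/(-282080) = 3/(-2102997) - 430362/(-282080) = 3*(-1/2102997) - 430362*(-1/282080) = -1/700999 + 215181/141040 = 150841524779/98868898960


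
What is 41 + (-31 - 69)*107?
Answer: -10659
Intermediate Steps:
41 + (-31 - 69)*107 = 41 - 100*107 = 41 - 10700 = -10659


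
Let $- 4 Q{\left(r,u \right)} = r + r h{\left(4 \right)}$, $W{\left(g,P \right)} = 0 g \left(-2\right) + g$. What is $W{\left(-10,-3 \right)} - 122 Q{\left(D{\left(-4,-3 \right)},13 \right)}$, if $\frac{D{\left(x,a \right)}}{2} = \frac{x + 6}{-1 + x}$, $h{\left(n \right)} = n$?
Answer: $-132$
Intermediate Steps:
$W{\left(g,P \right)} = g$ ($W{\left(g,P \right)} = 0 \left(-2\right) + g = 0 + g = g$)
$D{\left(x,a \right)} = \frac{2 \left(6 + x\right)}{-1 + x}$ ($D{\left(x,a \right)} = 2 \frac{x + 6}{-1 + x} = 2 \frac{6 + x}{-1 + x} = \frac{2 \left(6 + x\right)}{-1 + x}$)
$Q{\left(r,u \right)} = - \frac{5 r}{4}$ ($Q{\left(r,u \right)} = - \frac{r + r 4}{4} = - \frac{r + 4 r}{4} = - \frac{5 r}{4}$)
$W{\left(-10,-3 \right)} - 122 Q{\left(D{\left(-4,-3 \right)},13 \right)} = -10 - 122 \left(- \frac{5 \frac{2 \left(6 - 4\right)}{-1 - 4}}{4}\right) = -10 - 122 \left(- \frac{5 \cdot 2 \frac{1}{-5} \cdot 2}{4}\right) = -10 - 122 \left(- \frac{5 \cdot 2 \left(- \frac{1}{5}\right) 2}{4}\right) = -10 - 122 \left(\left(- \frac{5}{4}\right) \left(- \frac{4}{5}\right)\right) = -10 - 122 = -132$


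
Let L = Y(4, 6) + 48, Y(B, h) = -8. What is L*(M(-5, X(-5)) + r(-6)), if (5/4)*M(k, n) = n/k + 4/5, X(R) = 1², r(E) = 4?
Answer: 896/5 ≈ 179.20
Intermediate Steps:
X(R) = 1
M(k, n) = 16/25 + 4*n/(5*k) (M(k, n) = 4*(n/k + 4/5)/5 = 4*(n/k + 4*(⅕))/5 = 4*(n/k + ⅘)/5 = 4*(⅘ + n/k)/5 = 16/25 + 4*n/(5*k))
L = 40 (L = -8 + 48 = 40)
L*(M(-5, X(-5)) + r(-6)) = 40*((4/25)*(4*(-5) + 5*1)/(-5) + 4) = 40*((4/25)*(-⅕)*(-20 + 5) + 4) = 40*((4/25)*(-⅕)*(-15) + 4) = 40*(12/25 + 4) = 40*(112/25) = 896/5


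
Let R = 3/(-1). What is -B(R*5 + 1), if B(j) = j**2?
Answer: -196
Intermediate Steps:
R = -3 (R = 3*(-1) = -3)
-B(R*5 + 1) = -(-3*5 + 1)**2 = -(-15 + 1)**2 = -1*(-14)**2 = -1*196 = -196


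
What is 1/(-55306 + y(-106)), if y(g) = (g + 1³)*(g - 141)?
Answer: -1/29371 ≈ -3.4047e-5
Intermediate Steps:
y(g) = (1 + g)*(-141 + g) (y(g) = (g + 1)*(-141 + g) = (1 + g)*(-141 + g))
1/(-55306 + y(-106)) = 1/(-55306 + (-141 + (-106)² - 140*(-106))) = 1/(-55306 + (-141 + 11236 + 14840)) = 1/(-55306 + 25935) = 1/(-29371) = -1/29371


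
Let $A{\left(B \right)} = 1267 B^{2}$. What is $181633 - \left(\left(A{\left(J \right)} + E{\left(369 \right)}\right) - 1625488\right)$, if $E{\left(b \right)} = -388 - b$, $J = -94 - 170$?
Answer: $-86496954$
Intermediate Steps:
$J = -264$ ($J = -94 - 170 = -264$)
$181633 - \left(\left(A{\left(J \right)} + E{\left(369 \right)}\right) - 1625488\right) = 181633 - \left(\left(1267 \left(-264\right)^{2} - 757\right) - 1625488\right) = 181633 - \left(\left(1267 \cdot 69696 - 757\right) - 1625488\right) = 181633 - \left(\left(88304832 - 757\right) - 1625488\right) = 181633 - \left(88304075 - 1625488\right) = 181633 - 86678587 = -86496954$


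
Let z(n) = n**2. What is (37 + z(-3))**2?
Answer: 2116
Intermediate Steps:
(37 + z(-3))**2 = (37 + (-3)**2)**2 = (37 + 9)**2 = 46**2 = 2116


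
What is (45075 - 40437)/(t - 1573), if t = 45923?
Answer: 2319/22175 ≈ 0.10458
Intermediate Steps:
(45075 - 40437)/(t - 1573) = (45075 - 40437)/(45923 - 1573) = 4638/44350 = 4638*(1/44350) = 2319/22175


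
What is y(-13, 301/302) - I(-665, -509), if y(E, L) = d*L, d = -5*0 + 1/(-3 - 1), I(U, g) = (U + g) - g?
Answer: 803019/1208 ≈ 664.75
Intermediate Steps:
I(U, g) = U
d = -¼ (d = 0 + 1/(-4) = 0 - ¼ = -¼ ≈ -0.25000)
y(E, L) = -L/4
y(-13, 301/302) - I(-665, -509) = -301/(4*302) - 1*(-665) = -301/(4*302) + 665 = -¼*301/302 + 665 = -301/1208 + 665 = 803019/1208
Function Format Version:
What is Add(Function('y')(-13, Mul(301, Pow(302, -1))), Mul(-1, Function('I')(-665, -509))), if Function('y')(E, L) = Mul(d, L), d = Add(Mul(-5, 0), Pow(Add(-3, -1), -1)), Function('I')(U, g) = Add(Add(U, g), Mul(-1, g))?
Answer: Rational(803019, 1208) ≈ 664.75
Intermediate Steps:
Function('I')(U, g) = U
d = Rational(-1, 4) (d = Add(0, Pow(-4, -1)) = Add(0, Rational(-1, 4)) = Rational(-1, 4) ≈ -0.25000)
Function('y')(E, L) = Mul(Rational(-1, 4), L)
Add(Function('y')(-13, Mul(301, Pow(302, -1))), Mul(-1, Function('I')(-665, -509))) = Add(Mul(Rational(-1, 4), Mul(301, Pow(302, -1))), Mul(-1, -665)) = Add(Mul(Rational(-1, 4), Mul(301, Rational(1, 302))), 665) = Add(Mul(Rational(-1, 4), Rational(301, 302)), 665) = Add(Rational(-301, 1208), 665) = Rational(803019, 1208)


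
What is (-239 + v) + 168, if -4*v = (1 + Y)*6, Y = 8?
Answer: -169/2 ≈ -84.500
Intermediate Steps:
v = -27/2 (v = -(1 + 8)*6/4 = -9*6/4 = -1/4*54 = -27/2 ≈ -13.500)
(-239 + v) + 168 = (-239 - 27/2) + 168 = -505/2 + 168 = -169/2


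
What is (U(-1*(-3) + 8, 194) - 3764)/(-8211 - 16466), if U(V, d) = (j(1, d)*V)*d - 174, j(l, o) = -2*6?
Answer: 29546/24677 ≈ 1.1973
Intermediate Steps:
j(l, o) = -12
U(V, d) = -174 - 12*V*d (U(V, d) = (-12*V)*d - 174 = -12*V*d - 174 = -174 - 12*V*d)
(U(-1*(-3) + 8, 194) - 3764)/(-8211 - 16466) = ((-174 - 12*(-1*(-3) + 8)*194) - 3764)/(-8211 - 16466) = ((-174 - 12*(3 + 8)*194) - 3764)/(-24677) = ((-174 - 12*11*194) - 3764)*(-1/24677) = ((-174 - 25608) - 3764)*(-1/24677) = (-25782 - 3764)*(-1/24677) = -29546*(-1/24677) = 29546/24677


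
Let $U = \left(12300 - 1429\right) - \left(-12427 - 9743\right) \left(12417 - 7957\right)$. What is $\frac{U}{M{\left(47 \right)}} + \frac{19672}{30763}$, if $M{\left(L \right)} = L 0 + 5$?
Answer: $\frac{3042124589533}{153815} \approx 1.9778 \cdot 10^{7}$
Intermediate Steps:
$M{\left(L \right)} = 5$ ($M{\left(L \right)} = 0 + 5 = 5$)
$U = 98889071$ ($U = \left(12300 - 1429\right) - \left(-22170\right) 4460 = 10871 - -98878200 = 10871 + 98878200 = 98889071$)
$\frac{U}{M{\left(47 \right)}} + \frac{19672}{30763} = \frac{98889071}{5} + \frac{19672}{30763} = \frac{3042124589533}{153815}$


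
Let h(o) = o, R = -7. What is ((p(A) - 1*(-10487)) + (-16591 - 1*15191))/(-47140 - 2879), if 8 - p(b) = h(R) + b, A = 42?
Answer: 21322/50019 ≈ 0.42628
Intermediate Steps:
p(b) = 15 - b (p(b) = 8 - (-7 + b) = 8 + (7 - b) = 15 - b)
((p(A) - 1*(-10487)) + (-16591 - 1*15191))/(-47140 - 2879) = (((15 - 1*42) - 1*(-10487)) + (-16591 - 1*15191))/(-47140 - 2879) = (((15 - 42) + 10487) + (-16591 - 15191))/(-50019) = ((-27 + 10487) - 31782)*(-1/50019) = (10460 - 31782)*(-1/50019) = -21322*(-1/50019) = 21322/50019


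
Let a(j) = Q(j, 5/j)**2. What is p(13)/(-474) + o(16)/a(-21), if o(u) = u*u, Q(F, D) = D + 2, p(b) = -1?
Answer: 53514073/648906 ≈ 82.468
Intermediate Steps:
Q(F, D) = 2 + D
o(u) = u**2
a(j) = (2 + 5/j)**2
p(13)/(-474) + o(16)/a(-21) = -1/(-474) + 16**2/(((5 + 2*(-21))**2/(-21)**2)) = -1*(-1/474) + 256/(((5 - 42)**2/441)) = 1/474 + 256/(((1/441)*(-37)**2)) = 1/474 + 256/(((1/441)*1369)) = 1/474 + 256/(1369/441) = 1/474 + 256*(441/1369) = 1/474 + 112896/1369 = 53514073/648906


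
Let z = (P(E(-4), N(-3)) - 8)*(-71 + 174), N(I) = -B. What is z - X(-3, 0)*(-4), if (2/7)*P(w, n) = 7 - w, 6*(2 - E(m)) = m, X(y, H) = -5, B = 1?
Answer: 4309/6 ≈ 718.17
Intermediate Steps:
N(I) = -1 (N(I) = -1*1 = -1)
E(m) = 2 - m/6
P(w, n) = 49/2 - 7*w/2 (P(w, n) = 7*(7 - w)/2 = 49/2 - 7*w/2)
z = 4429/6 (z = ((49/2 - 7*(2 - 1/6*(-4))/2) - 8)*(-71 + 174) = ((49/2 - 7*(2 + 2/3)/2) - 8)*103 = ((49/2 - 7/2*8/3) - 8)*103 = ((49/2 - 28/3) - 8)*103 = (91/6 - 8)*103 = (43/6)*103 = 4429/6 ≈ 738.17)
z - X(-3, 0)*(-4) = 4429/6 - (-5)*(-4) = 4429/6 - 1*20 = 4429/6 - 20 = 4309/6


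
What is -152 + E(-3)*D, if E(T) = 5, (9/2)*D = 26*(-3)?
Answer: -716/3 ≈ -238.67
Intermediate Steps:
D = -52/3 (D = 2*(26*(-3))/9 = (2/9)*(-78) = -52/3 ≈ -17.333)
-152 + E(-3)*D = -152 + 5*(-52/3) = -152 - 260/3 = -716/3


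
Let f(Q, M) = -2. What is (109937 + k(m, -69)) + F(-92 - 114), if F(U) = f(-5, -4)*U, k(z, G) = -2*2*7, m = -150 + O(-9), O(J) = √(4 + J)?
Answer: 110321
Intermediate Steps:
m = -150 + I*√5 (m = -150 + √(4 - 9) = -150 + √(-5) = -150 + I*√5 ≈ -150.0 + 2.2361*I)
k(z, G) = -28 (k(z, G) = -4*7 = -28)
F(U) = -2*U
(109937 + k(m, -69)) + F(-92 - 114) = (109937 - 28) - 2*(-92 - 114) = 109909 - 2*(-206) = 109909 + 412 = 110321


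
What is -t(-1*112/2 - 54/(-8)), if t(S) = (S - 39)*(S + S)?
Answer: -69541/8 ≈ -8692.6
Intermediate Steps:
t(S) = 2*S*(-39 + S) (t(S) = (-39 + S)*(2*S) = 2*S*(-39 + S))
-t(-1*112/2 - 54/(-8)) = -2*(-1*112/2 - 54/(-8))*(-39 + (-1*112/2 - 54/(-8))) = -2*(-112*½ - 54*(-⅛))*(-39 + (-112*½ - 54*(-⅛))) = -2*(-56 + 27/4)*(-39 + (-56 + 27/4)) = -2*(-197)*(-39 - 197/4)/4 = -2*(-197)*(-353)/(4*4) = -1*69541/8 = -69541/8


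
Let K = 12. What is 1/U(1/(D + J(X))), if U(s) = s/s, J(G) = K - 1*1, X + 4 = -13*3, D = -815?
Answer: 1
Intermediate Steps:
X = -43 (X = -4 - 13*3 = -4 - 39 = -43)
J(G) = 11 (J(G) = 12 - 1*1 = 12 - 1 = 11)
U(s) = 1
1/U(1/(D + J(X))) = 1/1 = 1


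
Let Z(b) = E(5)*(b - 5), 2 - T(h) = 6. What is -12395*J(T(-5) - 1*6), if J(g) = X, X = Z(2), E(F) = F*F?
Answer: 929625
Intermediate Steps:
T(h) = -4 (T(h) = 2 - 1*6 = 2 - 6 = -4)
E(F) = F²
Z(b) = -125 + 25*b (Z(b) = 5²*(b - 5) = 25*(-5 + b) = -125 + 25*b)
X = -75 (X = -125 + 25*2 = -125 + 50 = -75)
J(g) = -75
-12395*J(T(-5) - 1*6) = -12395*(-75) = 929625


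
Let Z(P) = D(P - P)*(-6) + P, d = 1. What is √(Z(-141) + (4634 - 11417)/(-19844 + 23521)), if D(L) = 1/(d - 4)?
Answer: I*√1904266822/3677 ≈ 11.868*I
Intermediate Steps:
D(L) = -⅓ (D(L) = 1/(1 - 4) = 1/(-3) = -⅓)
Z(P) = 2 + P (Z(P) = -⅓*(-6) + P = 2 + P)
√(Z(-141) + (4634 - 11417)/(-19844 + 23521)) = √((2 - 141) + (4634 - 11417)/(-19844 + 23521)) = √(-139 - 6783/3677) = √(-517886/3677) = I*√1904266822/3677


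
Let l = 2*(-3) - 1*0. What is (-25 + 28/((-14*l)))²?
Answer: 5476/9 ≈ 608.44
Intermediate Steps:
l = -6 (l = -6 + 0 = -6)
(-25 + 28/((-14*l)))² = (-25 + 28/((-14*(-6))))² = (-25 + 28/84)² = (-25 + 28*(1/84))² = (-25 + ⅓)² = (-74/3)² = 5476/9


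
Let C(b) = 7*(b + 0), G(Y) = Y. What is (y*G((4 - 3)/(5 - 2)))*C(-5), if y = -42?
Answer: 490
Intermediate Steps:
C(b) = 7*b
(y*G((4 - 3)/(5 - 2)))*C(-5) = (-42*(4 - 3)/(5 - 2))*(7*(-5)) = -42/3*(-35) = -42*⅓*(-35) = -14*(-35) = 490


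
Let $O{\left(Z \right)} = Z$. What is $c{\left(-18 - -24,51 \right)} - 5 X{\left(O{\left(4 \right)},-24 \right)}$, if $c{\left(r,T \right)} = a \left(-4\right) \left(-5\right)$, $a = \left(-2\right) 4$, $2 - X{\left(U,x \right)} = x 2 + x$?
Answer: $-530$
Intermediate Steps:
$X{\left(U,x \right)} = 2 - 3 x$ ($X{\left(U,x \right)} = 2 - \left(x 2 + x\right) = 2 - \left(2 x + x\right) = 2 - 3 x$)
$a = -8$
$c{\left(r,T \right)} = -160$ ($c{\left(r,T \right)} = \left(-8\right) \left(-4\right) \left(-5\right) = 32 \left(-5\right) = -160$)
$c{\left(-18 - -24,51 \right)} - 5 X{\left(O{\left(4 \right)},-24 \right)} = -160 - 5 \left(2 - -72\right) = -160 - 5 \left(2 + 72\right) = -160 - 5 \cdot 74 = -160 - 370 = -530$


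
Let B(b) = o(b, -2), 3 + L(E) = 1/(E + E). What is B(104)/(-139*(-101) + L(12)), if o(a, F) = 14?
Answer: 336/336865 ≈ 0.00099743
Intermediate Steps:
L(E) = -3 + 1/(2*E) (L(E) = -3 + 1/(E + E) = -3 + 1/(2*E))
B(b) = 14
B(104)/(-139*(-101) + L(12)) = 14/(-139*(-101) + (-3 + (½)/12)) = 14/(14039 + (-3 + (½)*(1/12))) = 14/(14039 + (-3 + 1/24)) = 14/(14039 - 71/24) = 14/(336865/24) = 14*(24/336865) = 336/336865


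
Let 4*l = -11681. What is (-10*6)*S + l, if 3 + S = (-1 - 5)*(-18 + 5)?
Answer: -29681/4 ≈ -7420.3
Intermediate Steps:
l = -11681/4 (l = (¼)*(-11681) = -11681/4 ≈ -2920.3)
S = 75 (S = -3 + (-1 - 5)*(-18 + 5) = -3 - 6*(-13) = -3 + 78 = 75)
(-10*6)*S + l = -10*6*75 - 11681/4 = -60*75 - 11681/4 = -4500 - 11681/4 = -29681/4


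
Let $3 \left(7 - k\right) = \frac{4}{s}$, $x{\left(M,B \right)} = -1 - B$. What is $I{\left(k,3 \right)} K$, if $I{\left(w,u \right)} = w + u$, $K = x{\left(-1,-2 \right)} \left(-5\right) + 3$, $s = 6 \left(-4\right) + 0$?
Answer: $- \frac{181}{9} \approx -20.111$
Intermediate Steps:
$s = -24$ ($s = -24 + 0 = -24$)
$k = \frac{127}{18}$ ($k = 7 - \frac{4 \frac{1}{-24}}{3} = 7 - \frac{4 \left(- \frac{1}{24}\right)}{3} = 7 - - \frac{1}{18} = 7 + \frac{1}{18} = \frac{127}{18} \approx 7.0556$)
$K = -2$ ($K = \left(-1 - -2\right) \left(-5\right) + 3 = \left(-1 + 2\right) \left(-5\right) + 3 = 1 \left(-5\right) + 3 = -5 + 3 = -2$)
$I{\left(w,u \right)} = u + w$
$I{\left(k,3 \right)} K = \left(3 + \frac{127}{18}\right) \left(-2\right) = \frac{181}{18} \left(-2\right) = - \frac{181}{9}$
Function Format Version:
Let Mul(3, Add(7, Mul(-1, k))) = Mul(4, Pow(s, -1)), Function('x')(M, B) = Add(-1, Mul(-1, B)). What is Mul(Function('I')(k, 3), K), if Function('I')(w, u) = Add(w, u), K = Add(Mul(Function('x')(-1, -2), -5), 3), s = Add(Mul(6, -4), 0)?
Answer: Rational(-181, 9) ≈ -20.111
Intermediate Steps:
s = -24 (s = Add(-24, 0) = -24)
k = Rational(127, 18) (k = Add(7, Mul(Rational(-1, 3), Mul(4, Pow(-24, -1)))) = Add(7, Mul(Rational(-1, 3), Mul(4, Rational(-1, 24)))) = Add(7, Mul(Rational(-1, 3), Rational(-1, 6))) = Add(7, Rational(1, 18)) = Rational(127, 18) ≈ 7.0556)
K = -2 (K = Add(Mul(Add(-1, Mul(-1, -2)), -5), 3) = Add(Mul(Add(-1, 2), -5), 3) = Add(Mul(1, -5), 3) = Add(-5, 3) = -2)
Function('I')(w, u) = Add(u, w)
Mul(Function('I')(k, 3), K) = Mul(Add(3, Rational(127, 18)), -2) = Mul(Rational(181, 18), -2) = Rational(-181, 9)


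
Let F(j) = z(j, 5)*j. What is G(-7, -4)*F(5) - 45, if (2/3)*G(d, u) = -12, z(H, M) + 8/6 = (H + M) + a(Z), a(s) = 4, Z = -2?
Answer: -1185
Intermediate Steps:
z(H, M) = 8/3 + H + M (z(H, M) = -4/3 + ((H + M) + 4) = -4/3 + (4 + H + M) = 8/3 + H + M)
G(d, u) = -18 (G(d, u) = (3/2)*(-12) = -18)
F(j) = j*(23/3 + j) (F(j) = (8/3 + j + 5)*j = (23/3 + j)*j = j*(23/3 + j))
G(-7, -4)*F(5) - 45 = -6*5*(23 + 3*5) - 45 = -6*5*(23 + 15) - 45 = -6*5*38 - 45 = -18*190/3 - 45 = -1140 - 45 = -1185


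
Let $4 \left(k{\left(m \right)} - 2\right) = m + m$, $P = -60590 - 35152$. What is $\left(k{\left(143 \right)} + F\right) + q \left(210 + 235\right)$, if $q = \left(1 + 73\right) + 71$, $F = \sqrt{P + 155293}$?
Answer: $\frac{129197}{2} + \sqrt{59551} \approx 64843.0$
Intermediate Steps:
$P = -95742$ ($P = -60590 - 35152 = -95742$)
$F = \sqrt{59551}$ ($F = \sqrt{-95742 + 155293} = \sqrt{59551} \approx 244.03$)
$k{\left(m \right)} = 2 + \frac{m}{2}$ ($k{\left(m \right)} = 2 + \frac{m + m}{4} = 2 + \frac{2 m}{4} = 2 + \frac{m}{2}$)
$q = 145$ ($q = 74 + 71 = 145$)
$\left(k{\left(143 \right)} + F\right) + q \left(210 + 235\right) = \left(\left(2 + \frac{1}{2} \cdot 143\right) + \sqrt{59551}\right) + 145 \left(210 + 235\right) = \left(\left(2 + \frac{143}{2}\right) + \sqrt{59551}\right) + 145 \cdot 445 = \left(\frac{147}{2} + \sqrt{59551}\right) + 64525 = \frac{129197}{2} + \sqrt{59551}$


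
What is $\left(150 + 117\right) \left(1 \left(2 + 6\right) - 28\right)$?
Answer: $-5340$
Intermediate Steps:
$\left(150 + 117\right) \left(1 \left(2 + 6\right) - 28\right) = 267 \left(1 \cdot 8 - 28\right) = 267 \left(8 - 28\right) = 267 \left(-20\right) = -5340$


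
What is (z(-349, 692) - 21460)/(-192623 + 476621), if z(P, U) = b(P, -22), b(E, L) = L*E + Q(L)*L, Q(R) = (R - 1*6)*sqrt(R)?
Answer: -2297/47333 + 28*I*sqrt(22)/12909 ≈ -0.048528 + 0.010174*I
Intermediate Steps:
Q(R) = sqrt(R)*(-6 + R) (Q(R) = (R - 6)*sqrt(R) = (-6 + R)*sqrt(R) = sqrt(R)*(-6 + R))
b(E, L) = E*L + L**(3/2)*(-6 + L) (b(E, L) = L*E + (sqrt(L)*(-6 + L))*L = E*L + L**(3/2)*(-6 + L))
z(P, U) = -22*P + 616*I*sqrt(22) (z(P, U) = -22*(P + sqrt(-22)*(-6 - 22)) = -22*(P + (I*sqrt(22))*(-28)) = -22*(P - 28*I*sqrt(22)) = -22*P + 616*I*sqrt(22))
(z(-349, 692) - 21460)/(-192623 + 476621) = ((-22*(-349) + 616*I*sqrt(22)) - 21460)/(-192623 + 476621) = ((7678 + 616*I*sqrt(22)) - 21460)/283998 = (-13782 + 616*I*sqrt(22))*(1/283998) = -2297/47333 + 28*I*sqrt(22)/12909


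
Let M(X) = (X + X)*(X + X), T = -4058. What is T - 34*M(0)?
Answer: -4058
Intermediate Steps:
M(X) = 4*X² (M(X) = (2*X)*(2*X) = 4*X²)
T - 34*M(0) = -4058 - 136*0² = -4058 - 136*0 = -4058 - 34*0 = -4058 + 0 = -4058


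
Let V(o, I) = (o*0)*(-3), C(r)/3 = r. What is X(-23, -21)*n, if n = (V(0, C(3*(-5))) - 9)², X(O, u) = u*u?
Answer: 35721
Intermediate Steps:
C(r) = 3*r
V(o, I) = 0 (V(o, I) = 0*(-3) = 0)
X(O, u) = u²
n = 81 (n = (0 - 9)² = (-9)² = 81)
X(-23, -21)*n = (-21)²*81 = 441*81 = 35721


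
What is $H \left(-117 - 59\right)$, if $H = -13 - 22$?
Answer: $6160$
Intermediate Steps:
$H = -35$ ($H = -13 - 22 = -35$)
$H \left(-117 - 59\right) = - 35 \left(-117 - 59\right) = \left(-35\right) \left(-176\right) = 6160$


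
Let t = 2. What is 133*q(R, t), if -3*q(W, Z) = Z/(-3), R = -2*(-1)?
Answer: 266/9 ≈ 29.556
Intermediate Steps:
R = 2
q(W, Z) = Z/9 (q(W, Z) = -Z/(3*(-3)) = -Z*(-1)/(3*3) = -(-1)*Z/9 = Z/9)
133*q(R, t) = 133*((1/9)*2) = 133*(2/9) = 266/9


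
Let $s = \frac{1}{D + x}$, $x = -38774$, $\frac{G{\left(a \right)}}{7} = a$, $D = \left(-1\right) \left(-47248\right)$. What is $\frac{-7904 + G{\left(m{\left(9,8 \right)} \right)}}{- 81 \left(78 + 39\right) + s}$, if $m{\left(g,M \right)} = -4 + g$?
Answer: $\frac{66681906}{80308097} \approx 0.83033$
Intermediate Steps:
$D = 47248$
$G{\left(a \right)} = 7 a$
$s = \frac{1}{8474}$ ($s = \frac{1}{47248 - 38774} = \frac{1}{8474} \approx 0.00011801$)
$\frac{-7904 + G{\left(m{\left(9,8 \right)} \right)}}{- 81 \left(78 + 39\right) + s} = \frac{-7904 + 7 \left(-4 + 9\right)}{- 81 \left(78 + 39\right) + \frac{1}{8474}} = \frac{-7904 + 7 \cdot 5}{\left(-81\right) 117 + \frac{1}{8474}} = \frac{-7904 + 35}{-9477 + \frac{1}{8474}} = - \frac{7869}{- \frac{80308097}{8474}} = \left(-7869\right) \left(- \frac{8474}{80308097}\right) = \frac{66681906}{80308097}$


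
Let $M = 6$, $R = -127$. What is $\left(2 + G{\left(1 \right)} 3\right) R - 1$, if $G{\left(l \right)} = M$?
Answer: $-2541$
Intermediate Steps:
$G{\left(l \right)} = 6$
$\left(2 + G{\left(1 \right)} 3\right) R - 1 = \left(2 + 6 \cdot 3\right) \left(-127\right) - 1 = \left(2 + 18\right) \left(-127\right) - 1 = 20 \left(-127\right) - 1 = -2540 - 1 = -2541$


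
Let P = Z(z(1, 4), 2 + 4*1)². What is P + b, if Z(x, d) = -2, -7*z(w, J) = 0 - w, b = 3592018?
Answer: 3592022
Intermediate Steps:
z(w, J) = w/7 (z(w, J) = -(0 - w)/7 = -(-1)*w/7 = w/7)
P = 4 (P = (-2)² = 4)
P + b = 4 + 3592018 = 3592022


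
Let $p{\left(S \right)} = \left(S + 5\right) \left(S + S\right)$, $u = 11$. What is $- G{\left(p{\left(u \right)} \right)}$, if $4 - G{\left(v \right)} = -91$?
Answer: $-95$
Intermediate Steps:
$p{\left(S \right)} = 2 S \left(5 + S\right)$ ($p{\left(S \right)} = \left(5 + S\right) 2 S = 2 S \left(5 + S\right)$)
$G{\left(v \right)} = 95$ ($G{\left(v \right)} = 4 - -91 = 4 + 91 = 95$)
$- G{\left(p{\left(u \right)} \right)} = \left(-1\right) 95 = -95$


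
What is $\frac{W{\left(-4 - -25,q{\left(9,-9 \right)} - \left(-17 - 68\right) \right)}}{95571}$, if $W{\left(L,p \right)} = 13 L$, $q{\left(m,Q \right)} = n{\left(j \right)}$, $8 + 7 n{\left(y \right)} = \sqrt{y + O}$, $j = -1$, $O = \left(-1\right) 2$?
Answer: $\frac{13}{4551} \approx 0.0028565$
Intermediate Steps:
$O = -2$
$n{\left(y \right)} = - \frac{8}{7} + \frac{\sqrt{-2 + y}}{7}$ ($n{\left(y \right)} = - \frac{8}{7} + \frac{\sqrt{y - 2}}{7} = - \frac{8}{7} + \frac{\sqrt{-2 + y}}{7}$)
$q{\left(m,Q \right)} = - \frac{8}{7} + \frac{i \sqrt{3}}{7}$ ($q{\left(m,Q \right)} = - \frac{8}{7} + \frac{\sqrt{-2 - 1}}{7} = - \frac{8}{7} + \frac{\sqrt{-3}}{7} = - \frac{8}{7} + \frac{i \sqrt{3}}{7}$)
$\frac{W{\left(-4 - -25,q{\left(9,-9 \right)} - \left(-17 - 68\right) \right)}}{95571} = \frac{13 \left(-4 - -25\right)}{95571} = 13 \left(-4 + 25\right) \frac{1}{95571} = 13 \cdot 21 \cdot \frac{1}{95571} = 273 \cdot \frac{1}{95571} = \frac{13}{4551}$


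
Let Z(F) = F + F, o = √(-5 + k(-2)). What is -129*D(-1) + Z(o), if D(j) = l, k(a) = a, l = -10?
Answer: 1290 + 2*I*√7 ≈ 1290.0 + 5.2915*I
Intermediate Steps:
D(j) = -10
o = I*√7 (o = √(-5 - 2) = √(-7) = I*√7 ≈ 2.6458*I)
Z(F) = 2*F
-129*D(-1) + Z(o) = -129*(-10) + 2*(I*√7) = 1290 + 2*I*√7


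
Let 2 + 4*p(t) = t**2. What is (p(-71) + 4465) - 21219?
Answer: -61977/4 ≈ -15494.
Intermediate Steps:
p(t) = -1/2 + t**2/4
(p(-71) + 4465) - 21219 = ((-1/2 + (1/4)*(-71)**2) + 4465) - 21219 = ((-1/2 + (1/4)*5041) + 4465) - 21219 = ((-1/2 + 5041/4) + 4465) - 21219 = (5039/4 + 4465) - 21219 = 22899/4 - 21219 = -61977/4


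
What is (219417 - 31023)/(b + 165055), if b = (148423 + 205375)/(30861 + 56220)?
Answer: 16405537914/14373508253 ≈ 1.1414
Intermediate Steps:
b = 353798/87081 ≈ 4.0629
(219417 - 31023)/(b + 165055) = (219417 - 31023)/(353798/87081 + 165055) = 188394/(14373508253/87081) = 188394*(87081/14373508253) = 16405537914/14373508253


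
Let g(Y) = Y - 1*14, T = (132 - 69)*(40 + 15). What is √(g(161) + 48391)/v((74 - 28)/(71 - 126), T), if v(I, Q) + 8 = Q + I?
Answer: 55*√48538/190089 ≈ 0.063745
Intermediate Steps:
T = 3465 (T = 63*55 = 3465)
v(I, Q) = -8 + I + Q (v(I, Q) = -8 + (Q + I) = -8 + (I + Q) = -8 + I + Q)
g(Y) = -14 + Y (g(Y) = Y - 14 = -14 + Y)
√(g(161) + 48391)/v((74 - 28)/(71 - 126), T) = √((-14 + 161) + 48391)/(-8 + (74 - 28)/(71 - 126) + 3465) = √(147 + 48391)/(-8 + 46/(-55) + 3465) = √48538/(-8 + 46*(-1/55) + 3465) = √48538/(-8 - 46/55 + 3465) = √48538/(190089/55) = √48538*(55/190089) = 55*√48538/190089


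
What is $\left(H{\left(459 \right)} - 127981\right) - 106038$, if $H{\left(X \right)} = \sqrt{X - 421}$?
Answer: $-234019 + \sqrt{38} \approx -2.3401 \cdot 10^{5}$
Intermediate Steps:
$H{\left(X \right)} = \sqrt{-421 + X}$
$\left(H{\left(459 \right)} - 127981\right) - 106038 = \left(\sqrt{-421 + 459} - 127981\right) - 106038 = \left(\sqrt{38} - 127981\right) - 106038 = \left(-127981 + \sqrt{38}\right) - 106038 = -234019 + \sqrt{38}$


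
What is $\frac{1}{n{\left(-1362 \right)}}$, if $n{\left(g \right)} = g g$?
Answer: $\frac{1}{1855044} \approx 5.3907 \cdot 10^{-7}$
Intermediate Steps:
$n{\left(g \right)} = g^{2}$
$\frac{1}{n{\left(-1362 \right)}} = \frac{1}{\left(-1362\right)^{2}} = \frac{1}{1855044}$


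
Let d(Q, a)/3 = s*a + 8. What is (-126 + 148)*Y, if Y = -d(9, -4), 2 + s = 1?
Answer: -792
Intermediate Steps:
s = -1 (s = -2 + 1 = -1)
d(Q, a) = 24 - 3*a (d(Q, a) = 3*(-a + 8) = 3*(8 - a) = 24 - 3*a)
Y = -36 (Y = -(24 - 3*(-4)) = -(24 + 12) = -1*36 = -36)
(-126 + 148)*Y = (-126 + 148)*(-36) = 22*(-36) = -792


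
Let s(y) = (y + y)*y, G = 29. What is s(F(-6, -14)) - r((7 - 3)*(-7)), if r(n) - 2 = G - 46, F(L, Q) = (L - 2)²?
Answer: 8207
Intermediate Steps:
F(L, Q) = (-2 + L)²
s(y) = 2*y² (s(y) = (2*y)*y = 2*y²)
r(n) = -15 (r(n) = 2 + (29 - 46) = 2 - 17 = -15)
s(F(-6, -14)) - r((7 - 3)*(-7)) = 2*((-2 - 6)²)² - 1*(-15) = 2*((-8)²)² + 15 = 2*64² + 15 = 2*4096 + 15 = 8192 + 15 = 8207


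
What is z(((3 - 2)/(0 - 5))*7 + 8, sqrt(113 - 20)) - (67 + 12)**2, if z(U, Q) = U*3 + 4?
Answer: -31086/5 ≈ -6217.2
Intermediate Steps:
z(U, Q) = 4 + 3*U (z(U, Q) = 3*U + 4 = 4 + 3*U)
z(((3 - 2)/(0 - 5))*7 + 8, sqrt(113 - 20)) - (67 + 12)**2 = (4 + 3*(((3 - 2)/(0 - 5))*7 + 8)) - (67 + 12)**2 = (4 + 3*((1/(-5))*7 + 8)) - 1*79**2 = (4 + 3*((1*(-1/5))*7 + 8)) - 1*6241 = (4 + 3*(-1/5*7 + 8)) - 6241 = (4 + 3*(-7/5 + 8)) - 6241 = (4 + 3*(33/5)) - 6241 = (4 + 99/5) - 6241 = 119/5 - 6241 = -31086/5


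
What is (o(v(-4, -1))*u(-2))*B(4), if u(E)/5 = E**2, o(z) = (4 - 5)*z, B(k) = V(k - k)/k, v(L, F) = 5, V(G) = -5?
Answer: 125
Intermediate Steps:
B(k) = -5/k
o(z) = -z
u(E) = 5*E**2
(o(v(-4, -1))*u(-2))*B(4) = ((-1*5)*(5*(-2)**2))*(-5/4) = (-25*4)*(-5*1/4) = -5*20*(-5/4) = -100*(-5/4) = 125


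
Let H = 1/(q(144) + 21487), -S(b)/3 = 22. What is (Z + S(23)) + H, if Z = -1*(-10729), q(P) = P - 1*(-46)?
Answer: 231141852/21677 ≈ 10663.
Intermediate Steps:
q(P) = 46 + P (q(P) = P + 46 = 46 + P)
S(b) = -66 (S(b) = -3*22 = -66)
Z = 10729
H = 1/21677 (H = 1/((46 + 144) + 21487) = 1/(190 + 21487) = 1/21677 ≈ 4.6132e-5)
(Z + S(23)) + H = (10729 - 66) + 1/21677 = 10663 + 1/21677 = 231141852/21677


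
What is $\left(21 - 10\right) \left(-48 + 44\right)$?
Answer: $-44$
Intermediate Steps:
$\left(21 - 10\right) \left(-48 + 44\right) = \left(21 - 10\right) \left(-4\right) = 11 \left(-4\right) = -44$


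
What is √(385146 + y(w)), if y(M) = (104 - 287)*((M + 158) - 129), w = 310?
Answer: 9*√3989 ≈ 568.43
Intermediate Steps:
y(M) = -5307 - 183*M (y(M) = -183*((158 + M) - 129) = -183*(29 + M) = -5307 - 183*M)
√(385146 + y(w)) = √(385146 + (-5307 - 183*310)) = √(385146 + (-5307 - 56730)) = √(385146 - 62037) = √323109 = 9*√3989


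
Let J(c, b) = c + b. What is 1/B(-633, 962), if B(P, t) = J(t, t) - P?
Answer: 1/2557 ≈ 0.00039108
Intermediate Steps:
J(c, b) = b + c
B(P, t) = -P + 2*t (B(P, t) = (t + t) - P = 2*t - P = -P + 2*t)
1/B(-633, 962) = 1/(-1*(-633) + 2*962) = 1/(633 + 1924) = 1/2557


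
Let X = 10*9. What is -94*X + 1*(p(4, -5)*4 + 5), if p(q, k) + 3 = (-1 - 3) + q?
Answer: -8467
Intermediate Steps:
p(q, k) = -7 + q (p(q, k) = -3 + ((-1 - 3) + q) = -3 + (-4 + q) = -7 + q)
X = 90
-94*X + 1*(p(4, -5)*4 + 5) = -94*90 + 1*((-7 + 4)*4 + 5) = -8460 + 1*(-3*4 + 5) = -8460 + 1*(-12 + 5) = -8460 + 1*(-7) = -8460 - 7 = -8467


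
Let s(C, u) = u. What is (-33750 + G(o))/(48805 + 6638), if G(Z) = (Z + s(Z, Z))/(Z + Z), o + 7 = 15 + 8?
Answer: -33749/55443 ≈ -0.60872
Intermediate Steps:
o = 16 (o = -7 + (15 + 8) = -7 + 23 = 16)
G(Z) = 1 (G(Z) = (Z + Z)/(Z + Z) = (2*Z)/((2*Z)) = (2*Z)*(1/(2*Z)) = 1)
(-33750 + G(o))/(48805 + 6638) = (-33750 + 1)/(48805 + 6638) = -33749/55443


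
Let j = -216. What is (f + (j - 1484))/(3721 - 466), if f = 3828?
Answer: 304/465 ≈ 0.65376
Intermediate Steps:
(f + (j - 1484))/(3721 - 466) = (3828 + (-216 - 1484))/(3721 - 466) = (3828 - 1700)/3255 = 2128*(1/3255) = 304/465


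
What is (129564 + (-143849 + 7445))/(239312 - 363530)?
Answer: 380/6901 ≈ 0.055064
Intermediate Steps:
(129564 + (-143849 + 7445))/(239312 - 363530) = (129564 - 136404)/(-124218) = -6840*(-1/124218) = 380/6901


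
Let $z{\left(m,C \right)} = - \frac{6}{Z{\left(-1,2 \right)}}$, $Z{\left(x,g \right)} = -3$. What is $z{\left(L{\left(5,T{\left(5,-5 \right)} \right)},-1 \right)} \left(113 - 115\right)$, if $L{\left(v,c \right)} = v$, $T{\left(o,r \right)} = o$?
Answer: $-4$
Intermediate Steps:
$z{\left(m,C \right)} = 2$ ($z{\left(m,C \right)} = - \frac{6}{-3} = \left(-6\right) \left(- \frac{1}{3}\right) = 2$)
$z{\left(L{\left(5,T{\left(5,-5 \right)} \right)},-1 \right)} \left(113 - 115\right) = 2 \left(113 - 115\right) = 2 \left(-2\right) = -4$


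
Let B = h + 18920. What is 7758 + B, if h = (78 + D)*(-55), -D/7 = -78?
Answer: -7642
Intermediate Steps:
D = 546 (D = -7*(-78) = 546)
h = -34320 (h = (78 + 546)*(-55) = 624*(-55) = -34320)
B = -15400 (B = -34320 + 18920 = -15400)
7758 + B = 7758 - 15400 = -7642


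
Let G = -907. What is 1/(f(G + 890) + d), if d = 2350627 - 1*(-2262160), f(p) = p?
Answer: 1/4612770 ≈ 2.1679e-7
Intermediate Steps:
d = 4612787 (d = 2350627 + 2262160 = 4612787)
1/(f(G + 890) + d) = 1/((-907 + 890) + 4612787) = 1/(-17 + 4612787) = 1/4612770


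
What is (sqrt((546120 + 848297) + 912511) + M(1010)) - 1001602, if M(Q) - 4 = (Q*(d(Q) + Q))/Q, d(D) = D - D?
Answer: -1000588 + 4*sqrt(144183) ≈ -9.9907e+5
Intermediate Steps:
d(D) = 0
M(Q) = 4 + Q (M(Q) = 4 + (Q*(0 + Q))/Q = 4 + (Q*Q)/Q = 4 + Q**2/Q = 4 + Q)
(sqrt((546120 + 848297) + 912511) + M(1010)) - 1001602 = (sqrt((546120 + 848297) + 912511) + (4 + 1010)) - 1001602 = (sqrt(1394417 + 912511) + 1014) - 1001602 = (sqrt(2306928) + 1014) - 1001602 = (4*sqrt(144183) + 1014) - 1001602 = (1014 + 4*sqrt(144183)) - 1001602 = -1000588 + 4*sqrt(144183)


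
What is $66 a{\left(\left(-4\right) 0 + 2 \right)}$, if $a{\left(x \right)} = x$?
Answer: $132$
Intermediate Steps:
$66 a{\left(\left(-4\right) 0 + 2 \right)} = 66 \left(\left(-4\right) 0 + 2\right) = 66 \left(0 + 2\right) = 66 \cdot 2 = 132$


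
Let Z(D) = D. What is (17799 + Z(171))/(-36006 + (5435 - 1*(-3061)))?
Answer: -599/917 ≈ -0.65322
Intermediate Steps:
(17799 + Z(171))/(-36006 + (5435 - 1*(-3061))) = (17799 + 171)/(-36006 + (5435 - 1*(-3061))) = 17970/(-36006 + (5435 + 3061)) = 17970/(-36006 + 8496) = 17970/(-27510) = 17970*(-1/27510) = -599/917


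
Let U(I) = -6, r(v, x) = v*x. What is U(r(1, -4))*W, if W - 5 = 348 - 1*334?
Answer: -114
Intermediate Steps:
W = 19 (W = 5 + (348 - 1*334) = 5 + (348 - 334) = 5 + 14 = 19)
U(r(1, -4))*W = -6*19 = -114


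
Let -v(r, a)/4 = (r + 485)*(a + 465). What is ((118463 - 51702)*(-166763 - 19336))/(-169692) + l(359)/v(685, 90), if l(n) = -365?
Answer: 537841685657603/7345966680 ≈ 73216.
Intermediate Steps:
v(r, a) = -4*(465 + a)*(485 + r) (v(r, a) = -4*(r + 485)*(a + 465) = -4*(485 + r)*(465 + a) = -4*(465 + a)*(485 + r))
((118463 - 51702)*(-166763 - 19336))/(-169692) + l(359)/v(685, 90) = ((118463 - 51702)*(-166763 - 19336))/(-169692) - 365/(-902100 - 1940*90 - 1860*685 - 4*90*685) = (66761*(-186099))*(-1/169692) - 365/(-902100 - 174600 - 1274100 - 246600) = -12424155339*(-1/169692) - 365/(-2597400) = 4141385113/56564 - 365*(-1/2597400) = 4141385113/56564 + 73/519480 = 537841685657603/7345966680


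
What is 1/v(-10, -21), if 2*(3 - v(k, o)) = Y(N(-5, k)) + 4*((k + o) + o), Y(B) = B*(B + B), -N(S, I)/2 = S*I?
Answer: -1/9893 ≈ -0.00010108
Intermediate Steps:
N(S, I) = -2*I*S (N(S, I) = -2*S*I = -2*I*S)
Y(B) = 2*B**2 (Y(B) = B*(2*B) = 2*B**2)
v(k, o) = 3 - 100*k**2 - 4*o - 2*k (v(k, o) = 3 - (2*(-2*k*(-5))**2 + 4*((k + o) + o))/2 = 3 - (2*(10*k)**2 + 4*(k + 2*o))/2 = 3 - (2*(100*k**2) + (4*k + 8*o))/2 = 3 - (200*k**2 + (4*k + 8*o))/2 = 3 - (4*k + 8*o + 200*k**2)/2 = 3 + (-100*k**2 - 4*o - 2*k) = 3 - 100*k**2 - 4*o - 2*k)
1/v(-10, -21) = 1/(3 - 100*(-10)**2 - 4*(-21) - 2*(-10)) = 1/(3 - 100*100 + 84 + 20) = 1/(3 - 10000 + 84 + 20) = 1/(-9893) = -1/9893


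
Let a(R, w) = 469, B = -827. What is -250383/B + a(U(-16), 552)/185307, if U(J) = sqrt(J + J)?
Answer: 46398110444/153248889 ≈ 302.76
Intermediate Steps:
U(J) = sqrt(2)*sqrt(J) (U(J) = sqrt(2*J) = sqrt(2)*sqrt(J))
-250383/B + a(U(-16), 552)/185307 = -250383/(-827) + 469/185307 = -250383*(-1/827) + 469*(1/185307) = 250383/827 + 469/185307 = 46398110444/153248889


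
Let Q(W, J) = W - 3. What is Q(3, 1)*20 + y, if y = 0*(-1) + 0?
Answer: 0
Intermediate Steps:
y = 0 (y = 0 + 0 = 0)
Q(W, J) = -3 + W
Q(3, 1)*20 + y = (-3 + 3)*20 + 0 = 0*20 + 0 = 0 + 0 = 0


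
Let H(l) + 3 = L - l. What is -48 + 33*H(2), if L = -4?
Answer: -345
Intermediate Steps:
H(l) = -7 - l (H(l) = -3 + (-4 - l) = -7 - l)
-48 + 33*H(2) = -48 + 33*(-7 - 1*2) = -48 + 33*(-7 - 2) = -48 + 33*(-9) = -48 - 297 = -345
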